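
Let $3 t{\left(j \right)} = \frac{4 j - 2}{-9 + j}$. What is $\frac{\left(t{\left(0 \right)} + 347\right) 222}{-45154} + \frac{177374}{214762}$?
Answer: $- \frac{19211314396}{21819067533} \approx -0.88048$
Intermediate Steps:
$t{\left(j \right)} = \frac{-2 + 4 j}{3 \left(-9 + j\right)}$ ($t{\left(j \right)} = \frac{\left(4 j - 2\right) \frac{1}{-9 + j}}{3} = \frac{\left(-2 + 4 j\right) \frac{1}{-9 + j}}{3} = \frac{\frac{1}{-9 + j} \left(-2 + 4 j\right)}{3} = \frac{-2 + 4 j}{3 \left(-9 + j\right)}$)
$\frac{\left(t{\left(0 \right)} + 347\right) 222}{-45154} + \frac{177374}{214762} = \frac{\left(\frac{2 \left(-1 + 2 \cdot 0\right)}{3 \left(-9 + 0\right)} + 347\right) 222}{-45154} + \frac{177374}{214762} = \left(\frac{2 \left(-1 + 0\right)}{3 \left(-9\right)} + 347\right) 222 \left(- \frac{1}{45154}\right) + 177374 \cdot \frac{1}{214762} = \left(\frac{2}{3} \left(- \frac{1}{9}\right) \left(-1\right) + 347\right) 222 \left(- \frac{1}{45154}\right) + \frac{88687}{107381} = \left(\frac{2}{27} + 347\right) 222 \left(- \frac{1}{45154}\right) + \frac{88687}{107381} = \frac{9371}{27} \cdot 222 \left(- \frac{1}{45154}\right) + \frac{88687}{107381} = \frac{693454}{9} \left(- \frac{1}{45154}\right) + \frac{88687}{107381} = - \frac{346727}{203193} + \frac{88687}{107381} = - \frac{19211314396}{21819067533}$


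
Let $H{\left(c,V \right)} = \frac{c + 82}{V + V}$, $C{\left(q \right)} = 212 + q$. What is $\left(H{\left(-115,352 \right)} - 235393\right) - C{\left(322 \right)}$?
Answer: $- \frac{15099331}{64} \approx -2.3593 \cdot 10^{5}$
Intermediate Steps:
$H{\left(c,V \right)} = \frac{82 + c}{2 V}$
$\left(H{\left(-115,352 \right)} - 235393\right) - C{\left(322 \right)} = \left(\frac{82 - 115}{2 \cdot 352} - 235393\right) - \left(212 + 322\right) = \left(\frac{1}{2} \cdot \frac{1}{352} \left(-33\right) - 235393\right) - 534 = \left(- \frac{3}{64} - 235393\right) - 534 = - \frac{15065155}{64} - 534 = - \frac{15099331}{64}$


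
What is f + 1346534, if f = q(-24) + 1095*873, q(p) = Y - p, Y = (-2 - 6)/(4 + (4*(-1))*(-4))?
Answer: 11512463/5 ≈ 2.3025e+6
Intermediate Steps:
Y = -⅖ (Y = -8/(4 - 4*(-4)) = -8/(4 + 16) = -8/20 = -8*1/20 = -⅖ ≈ -0.40000)
q(p) = -⅖ - p
f = 4779793/5 (f = (-⅖ - 1*(-24)) + 1095*873 = (-⅖ + 24) + 955935 = 118/5 + 955935 = 4779793/5 ≈ 9.5596e+5)
f + 1346534 = 4779793/5 + 1346534 = 11512463/5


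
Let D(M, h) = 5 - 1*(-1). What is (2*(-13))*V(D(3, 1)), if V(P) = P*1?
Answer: -156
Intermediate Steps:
D(M, h) = 6 (D(M, h) = 5 + 1 = 6)
V(P) = P
(2*(-13))*V(D(3, 1)) = (2*(-13))*6 = -26*6 = -156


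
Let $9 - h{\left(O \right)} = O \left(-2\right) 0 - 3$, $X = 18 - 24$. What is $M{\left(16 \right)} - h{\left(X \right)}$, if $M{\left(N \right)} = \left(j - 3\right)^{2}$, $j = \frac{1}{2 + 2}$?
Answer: $- \frac{71}{16} \approx -4.4375$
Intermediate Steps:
$j = \frac{1}{4} \approx 0.25$
$X = -6$ ($X = 18 - 24 = -6$)
$M{\left(N \right)} = \frac{121}{16}$ ($M{\left(N \right)} = \left(\frac{1}{4} - 3\right)^{2} = \left(- \frac{11}{4}\right)^{2} = \frac{121}{16}$)
$h{\left(O \right)} = 12$ ($h{\left(O \right)} = 9 - \left(O \left(-2\right) 0 - 3\right) = 9 - \left(- 2 O 0 - 3\right) = 9 - \left(0 - 3\right) = 9 - -3 = 9 + 3 = 12$)
$M{\left(16 \right)} - h{\left(X \right)} = \frac{121}{16} - 12 = - \frac{71}{16}$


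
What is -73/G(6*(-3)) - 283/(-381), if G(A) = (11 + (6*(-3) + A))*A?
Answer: 33179/57150 ≈ 0.58056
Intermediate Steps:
G(A) = A*(-7 + A) (G(A) = (11 + (-18 + A))*A = (-7 + A)*A = A*(-7 + A))
-73/G(6*(-3)) - 283/(-381) = -73*(-1/(18*(-7 + 6*(-3)))) - 283/(-381) = -73*(-1/(18*(-7 - 18))) - 283*(-1/381) = -73/((-18*(-25))) + 283/381 = -73/450 + 283/381 = 33179/57150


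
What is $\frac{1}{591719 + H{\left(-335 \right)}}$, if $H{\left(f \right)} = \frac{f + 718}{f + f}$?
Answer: $\frac{670}{396451347} \approx 1.69 \cdot 10^{-6}$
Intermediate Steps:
$H{\left(f \right)} = \frac{718 + f}{2 f}$
$\frac{1}{591719 + H{\left(-335 \right)}} = \frac{1}{591719 + \frac{718 - 335}{2 \left(-335\right)}} = \frac{1}{591719 + \frac{1}{2} \left(- \frac{1}{335}\right) 383} = \frac{1}{591719 - \frac{383}{670}} = \frac{1}{\frac{396451347}{670}} = \frac{670}{396451347}$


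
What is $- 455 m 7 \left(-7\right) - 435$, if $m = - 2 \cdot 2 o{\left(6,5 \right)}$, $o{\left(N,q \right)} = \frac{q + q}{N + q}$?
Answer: $- \frac{896585}{11} \approx -81508.0$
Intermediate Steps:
$o{\left(N,q \right)} = \frac{2 q}{N + q}$
$m = - \frac{40}{11}$ ($m = - 2 \cdot 2 \cdot 2 \cdot 5 \frac{1}{6 + 5} = - 4 \cdot 2 \cdot 5 \cdot \frac{1}{11} = - \frac{4 \cdot 10}{11} = \left(-1\right) \frac{40}{11} = - \frac{40}{11} \approx -3.6364$)
$- 455 m 7 \left(-7\right) - 435 = - 455 \left(- \frac{40}{11}\right) 7 \left(-7\right) - 435 = - 455 \left(\left(- \frac{280}{11}\right) \left(-7\right)\right) - 435 = \left(-455\right) \frac{1960}{11} - 435 = - \frac{891800}{11} - 435 = - \frac{896585}{11}$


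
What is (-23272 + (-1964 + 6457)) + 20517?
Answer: 1738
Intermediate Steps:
(-23272 + (-1964 + 6457)) + 20517 = (-23272 + 4493) + 20517 = -18779 + 20517 = 1738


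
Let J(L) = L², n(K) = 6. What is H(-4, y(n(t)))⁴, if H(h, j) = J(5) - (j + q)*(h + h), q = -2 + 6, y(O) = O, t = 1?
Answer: 121550625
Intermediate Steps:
q = 4
H(h, j) = 25 - 2*h*(4 + j) (H(h, j) = 5² - (j + 4)*(h + h) = 25 - (4 + j)*2*h = 25 - 2*h*(4 + j))
H(-4, y(n(t)))⁴ = (25 - 8*(-4) - 2*(-4)*6)⁴ = (25 + 32 + 48)⁴ = 105⁴ = 121550625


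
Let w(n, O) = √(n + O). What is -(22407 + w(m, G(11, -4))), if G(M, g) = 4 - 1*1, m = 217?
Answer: -22407 - 2*√55 ≈ -22422.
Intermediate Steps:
G(M, g) = 3 (G(M, g) = 4 - 1 = 3)
w(n, O) = √(O + n)
-(22407 + w(m, G(11, -4))) = -(22407 + √(3 + 217)) = -(22407 + √220) = -(22407 + 2*√55) = -22407 - 2*√55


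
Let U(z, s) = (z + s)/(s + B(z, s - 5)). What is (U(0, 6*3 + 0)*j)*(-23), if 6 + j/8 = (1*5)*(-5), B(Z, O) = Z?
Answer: 5704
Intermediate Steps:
U(z, s) = 1 (U(z, s) = (z + s)/(s + z) = (s + z)/(s + z) = 1)
j = -248 (j = -48 + 8*((1*5)*(-5)) = -48 + 8*(5*(-5)) = -48 + 8*(-25) = -48 - 200 = -248)
(U(0, 6*3 + 0)*j)*(-23) = (1*(-248))*(-23) = -248*(-23) = 5704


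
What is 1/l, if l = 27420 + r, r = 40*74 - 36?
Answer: 1/30344 ≈ 3.2955e-5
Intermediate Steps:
r = 2924 (r = 2960 - 36 = 2924)
l = 30344 (l = 27420 + 2924 = 30344)
1/l = 1/30344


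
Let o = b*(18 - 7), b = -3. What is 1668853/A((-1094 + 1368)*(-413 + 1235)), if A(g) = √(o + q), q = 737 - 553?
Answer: 1668853*√151/151 ≈ 1.3581e+5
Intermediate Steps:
q = 184
o = -33 (o = -3*(18 - 7) = -3*11 = -33)
A(g) = √151 (A(g) = √(-33 + 184) = √151)
1668853/A((-1094 + 1368)*(-413 + 1235)) = 1668853/(√151) = 1668853*(√151/151) = 1668853*√151/151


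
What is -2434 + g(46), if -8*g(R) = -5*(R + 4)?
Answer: -9611/4 ≈ -2402.8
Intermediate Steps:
g(R) = 5/2 + 5*R/8 (g(R) = -(-5)*(R + 4)/8 = -(-5)*(4 + R)/8 = -(-20 - 5*R)/8 = 5/2 + 5*R/8)
-2434 + g(46) = -2434 + (5/2 + (5/8)*46) = -2434 + (5/2 + 115/4) = -2434 + 125/4 = -9611/4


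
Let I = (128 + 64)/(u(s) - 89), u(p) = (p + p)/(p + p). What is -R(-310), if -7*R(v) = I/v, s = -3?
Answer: 12/11935 ≈ 0.0010054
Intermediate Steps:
u(p) = 1 (u(p) = (2*p)/((2*p)) = (2*p)*(1/(2*p)) = 1)
I = -24/11 (I = (128 + 64)/(1 - 89) = 192/(-88) = 192*(-1/88) = -24/11 ≈ -2.1818)
R(v) = 24/(77*v) (R(v) = -(-24)/(77*v) = 24/(77*v))
-R(-310) = -24/(77*(-310)) = -24*(-1)/(77*310) = -1*(-12/11935) = 12/11935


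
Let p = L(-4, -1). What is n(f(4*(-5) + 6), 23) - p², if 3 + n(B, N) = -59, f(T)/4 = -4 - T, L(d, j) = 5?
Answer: -87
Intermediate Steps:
p = 5
f(T) = -16 - 4*T (f(T) = 4*(-4 - T) = -16 - 4*T)
n(B, N) = -62 (n(B, N) = -3 - 59 = -62)
n(f(4*(-5) + 6), 23) - p² = -62 - 1*5² = -62 - 1*25 = -62 - 25 = -87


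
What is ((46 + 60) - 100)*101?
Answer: 606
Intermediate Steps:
((46 + 60) - 100)*101 = (106 - 100)*101 = 6*101 = 606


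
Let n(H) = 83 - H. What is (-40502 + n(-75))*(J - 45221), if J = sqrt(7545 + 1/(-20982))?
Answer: 1824396024 - 6724*sqrt(3321643403598)/3497 ≈ 1.8209e+9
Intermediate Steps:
J = sqrt(3321643403598)/20982 (J = sqrt(7545 - 1/20982) = sqrt(158309189/20982) = sqrt(3321643403598)/20982 ≈ 86.862)
(-40502 + n(-75))*(J - 45221) = (-40502 + (83 - 1*(-75)))*(sqrt(3321643403598)/20982 - 45221) = (-40502 + (83 + 75))*(-45221 + sqrt(3321643403598)/20982) = (-40502 + 158)*(-45221 + sqrt(3321643403598)/20982) = -40344*(-45221 + sqrt(3321643403598)/20982) = 1824396024 - 6724*sqrt(3321643403598)/3497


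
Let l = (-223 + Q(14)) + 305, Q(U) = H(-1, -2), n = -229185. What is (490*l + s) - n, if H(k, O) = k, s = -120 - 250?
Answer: 268505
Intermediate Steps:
s = -370
Q(U) = -1
l = 81 (l = (-223 - 1) + 305 = -224 + 305 = 81)
(490*l + s) - n = (490*81 - 370) - 1*(-229185) = (39690 - 370) + 229185 = 39320 + 229185 = 268505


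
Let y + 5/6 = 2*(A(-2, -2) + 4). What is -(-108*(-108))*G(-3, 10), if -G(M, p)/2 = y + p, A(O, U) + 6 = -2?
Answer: 27216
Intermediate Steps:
A(O, U) = -8 (A(O, U) = -6 - 2 = -8)
y = -53/6 (y = -⅚ + 2*(-8 + 4) = -⅚ + 2*(-4) = -⅚ - 8 = -53/6 ≈ -8.8333)
G(M, p) = 53/3 - 2*p (G(M, p) = -2*(-53/6 + p) = 53/3 - 2*p)
-(-108*(-108))*G(-3, 10) = -(-108*(-108))*(53/3 - 2*10) = -11664*(53/3 - 20) = -11664*(-7)/3 = -1*(-27216) = 27216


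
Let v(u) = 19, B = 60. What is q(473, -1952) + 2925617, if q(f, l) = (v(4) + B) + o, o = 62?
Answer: 2925758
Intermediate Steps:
q(f, l) = 141 (q(f, l) = (19 + 60) + 62 = 79 + 62 = 141)
q(473, -1952) + 2925617 = 141 + 2925617 = 2925758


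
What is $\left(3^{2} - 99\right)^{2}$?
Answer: $8100$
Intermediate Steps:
$\left(3^{2} - 99\right)^{2} = \left(9 - 99\right)^{2} = \left(-90\right)^{2} = 8100$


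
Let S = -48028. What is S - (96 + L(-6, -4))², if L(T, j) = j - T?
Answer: -57632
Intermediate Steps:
S - (96 + L(-6, -4))² = -48028 - (96 + (-4 - 1*(-6)))² = -48028 - (96 + (-4 + 6))² = -48028 - (96 + 2)² = -48028 - 1*98² = -48028 - 1*9604 = -48028 - 9604 = -57632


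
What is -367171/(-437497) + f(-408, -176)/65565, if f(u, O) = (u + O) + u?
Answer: 762566761/925306155 ≈ 0.82412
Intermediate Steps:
f(u, O) = O + 2*u (f(u, O) = (O + u) + u = O + 2*u)
-367171/(-437497) + f(-408, -176)/65565 = -367171/(-437497) + (-176 + 2*(-408))/65565 = -367171*(-1/437497) + (-176 - 816)*(1/65565) = 367171/437497 - 992*1/65565 = 367171/437497 - 32/2115 = 762566761/925306155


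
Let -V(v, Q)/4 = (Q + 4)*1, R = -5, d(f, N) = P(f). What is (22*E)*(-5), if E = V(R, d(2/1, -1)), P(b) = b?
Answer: 2640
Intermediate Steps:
d(f, N) = f
V(v, Q) = -16 - 4*Q (V(v, Q) = -4*(Q + 4) = -4*(4 + Q) = -16 - 4*Q)
E = -24 (E = -16 - 8/1 = -16 - 8 = -24)
(22*E)*(-5) = (22*(-24))*(-5) = -528*(-5) = 2640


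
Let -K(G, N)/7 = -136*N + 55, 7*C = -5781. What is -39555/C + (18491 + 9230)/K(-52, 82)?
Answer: 7222801672/149687433 ≈ 48.253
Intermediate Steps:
C = -5781/7 (C = (⅐)*(-5781) = -5781/7 ≈ -825.86)
K(G, N) = -385 + 952*N (K(G, N) = -7*(-136*N + 55) = -7*(55 - 136*N) = -385 + 952*N)
-39555/C + (18491 + 9230)/K(-52, 82) = -39555/(-5781/7) + (18491 + 9230)/(-385 + 952*82) = -39555*(-7/5781) + 27721/(-385 + 78064) = 92295/1927 + 27721/77679 = 7222801672/149687433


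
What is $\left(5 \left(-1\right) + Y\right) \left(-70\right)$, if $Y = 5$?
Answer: $0$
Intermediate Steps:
$\left(5 \left(-1\right) + Y\right) \left(-70\right) = \left(5 \left(-1\right) + 5\right) \left(-70\right) = \left(-5 + 5\right) \left(-70\right) = 0 \left(-70\right) = 0$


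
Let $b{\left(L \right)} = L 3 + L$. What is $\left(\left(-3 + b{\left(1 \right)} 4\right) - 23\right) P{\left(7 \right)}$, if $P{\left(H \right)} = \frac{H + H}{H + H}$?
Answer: $-10$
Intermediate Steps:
$b{\left(L \right)} = 4 L$ ($b{\left(L \right)} = 3 L + L = 4 L$)
$P{\left(H \right)} = 1$ ($P{\left(H \right)} = \frac{2 H}{2 H} = 2 H \frac{1}{2 H} = 1$)
$\left(\left(-3 + b{\left(1 \right)} 4\right) - 23\right) P{\left(7 \right)} = \left(\left(-3 + 4 \cdot 1 \cdot 4\right) - 23\right) 1 = \left(\left(-3 + 4 \cdot 4\right) - 23\right) 1 = \left(\left(-3 + 16\right) - 23\right) 1 = \left(13 - 23\right) 1 = \left(-10\right) 1 = -10$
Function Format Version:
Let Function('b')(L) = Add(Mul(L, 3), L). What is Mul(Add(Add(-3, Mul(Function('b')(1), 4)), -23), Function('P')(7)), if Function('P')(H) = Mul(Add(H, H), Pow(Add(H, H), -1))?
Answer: -10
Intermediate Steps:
Function('b')(L) = Mul(4, L) (Function('b')(L) = Add(Mul(3, L), L) = Mul(4, L))
Function('P')(H) = 1 (Function('P')(H) = Mul(Mul(2, H), Pow(Mul(2, H), -1)) = Mul(Mul(2, H), Mul(Rational(1, 2), Pow(H, -1))) = 1)
Mul(Add(Add(-3, Mul(Function('b')(1), 4)), -23), Function('P')(7)) = Mul(Add(Add(-3, Mul(Mul(4, 1), 4)), -23), 1) = Mul(Add(Add(-3, Mul(4, 4)), -23), 1) = Mul(Add(Add(-3, 16), -23), 1) = Mul(Add(13, -23), 1) = Mul(-10, 1) = -10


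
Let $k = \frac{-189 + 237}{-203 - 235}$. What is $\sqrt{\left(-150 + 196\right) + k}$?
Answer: $\frac{5 \sqrt{9782}}{73} \approx 6.7742$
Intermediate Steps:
$k = - \frac{8}{73}$ ($k = \frac{48}{-438} = 48 \left(- \frac{1}{438}\right) = - \frac{8}{73} \approx -0.10959$)
$\sqrt{\left(-150 + 196\right) + k} = \sqrt{\left(-150 + 196\right) - \frac{8}{73}} = \sqrt{46 - \frac{8}{73}} = \sqrt{\frac{3350}{73}} = \frac{5 \sqrt{9782}}{73}$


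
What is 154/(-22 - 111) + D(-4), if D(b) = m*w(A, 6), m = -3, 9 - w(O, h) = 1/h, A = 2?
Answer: -1051/38 ≈ -27.658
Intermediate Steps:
w(O, h) = 9 - 1/h
D(b) = -53/2 (D(b) = -3*(9 - 1/6) = -3*53/6 = -53/2)
154/(-22 - 111) + D(-4) = 154/(-22 - 111) - 53/2 = 154/(-133) - 53/2 = 154*(-1/133) - 53/2 = -22/19 - 53/2 = -1051/38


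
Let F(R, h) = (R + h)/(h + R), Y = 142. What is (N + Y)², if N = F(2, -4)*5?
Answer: 21609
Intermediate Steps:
F(R, h) = 1 (F(R, h) = (R + h)/(R + h) = 1)
N = 5 (N = 1*5 = 5)
(N + Y)² = (5 + 142)² = 147² = 21609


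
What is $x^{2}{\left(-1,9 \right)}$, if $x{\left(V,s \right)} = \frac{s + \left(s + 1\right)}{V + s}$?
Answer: $\frac{361}{64} \approx 5.6406$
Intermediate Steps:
$x{\left(V,s \right)} = \frac{1 + 2 s}{V + s}$ ($x{\left(V,s \right)} = \frac{s + \left(1 + s\right)}{V + s} = \frac{1 + 2 s}{V + s}$)
$x^{2}{\left(-1,9 \right)} = \left(\frac{1 + 2 \cdot 9}{-1 + 9}\right)^{2} = \left(\frac{1 + 18}{8}\right)^{2} = \left(\frac{1}{8} \cdot 19\right)^{2} = \left(\frac{19}{8}\right)^{2} = \frac{361}{64}$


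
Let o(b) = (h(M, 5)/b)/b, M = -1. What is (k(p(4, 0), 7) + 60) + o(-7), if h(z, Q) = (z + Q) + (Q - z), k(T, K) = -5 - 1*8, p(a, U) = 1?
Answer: 2313/49 ≈ 47.204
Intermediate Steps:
k(T, K) = -13 (k(T, K) = -5 - 8 = -13)
h(z, Q) = 2*Q (h(z, Q) = (Q + z) + (Q - z) = 2*Q)
o(b) = 10/b² (o(b) = ((2*5)/b)/b = (10/b)/b = 10/b²)
(k(p(4, 0), 7) + 60) + o(-7) = (-13 + 60) + 10/(-7)² = 47 + 10*(1/49) = 47 + 10/49 = 2313/49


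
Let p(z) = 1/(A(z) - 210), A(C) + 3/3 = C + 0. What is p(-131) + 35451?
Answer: 12124241/342 ≈ 35451.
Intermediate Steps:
A(C) = -1 + C (A(C) = -1 + (C + 0) = -1 + C)
p(z) = 1/(-211 + z) (p(z) = 1/((-1 + z) - 210) = 1/(-211 + z))
p(-131) + 35451 = 1/(-211 - 131) + 35451 = 1/(-342) + 35451 = -1/342 + 35451 = 12124241/342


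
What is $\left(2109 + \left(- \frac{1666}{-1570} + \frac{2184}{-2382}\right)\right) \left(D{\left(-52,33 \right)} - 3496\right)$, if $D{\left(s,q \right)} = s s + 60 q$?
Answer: $\frac{780877468008}{311645} \approx 2.5057 \cdot 10^{6}$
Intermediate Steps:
$D{\left(s,q \right)} = s^{2} + 60 q$
$\left(2109 + \left(- \frac{1666}{-1570} + \frac{2184}{-2382}\right)\right) \left(D{\left(-52,33 \right)} - 3496\right) = \left(2109 + \left(- \frac{1666}{-1570} + \frac{2184}{-2382}\right)\right) \left(\left(\left(-52\right)^{2} + 60 \cdot 33\right) - 3496\right) = \left(2109 + \left(\left(-1666\right) \left(- \frac{1}{1570}\right) + 2184 \left(- \frac{1}{2382}\right)\right)\right) \left(\left(2704 + 1980\right) - 3496\right) = \left(2109 + \left(\frac{833}{785} - \frac{364}{397}\right)\right) \left(4684 - 3496\right) = \left(2109 + \frac{44961}{311645}\right) 1188 = \frac{657304266}{311645} \cdot 1188 = \frac{780877468008}{311645}$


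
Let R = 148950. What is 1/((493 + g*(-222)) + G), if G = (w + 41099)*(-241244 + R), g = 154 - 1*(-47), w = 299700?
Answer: -1/31453747035 ≈ -3.1793e-11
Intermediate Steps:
g = 201 (g = 154 + 47 = 201)
G = -31453702906 (G = (299700 + 41099)*(-241244 + 148950) = 340799*(-92294) = -31453702906)
1/((493 + g*(-222)) + G) = 1/((493 + 201*(-222)) - 31453702906) = 1/((493 - 44622) - 31453702906) = 1/(-44129 - 31453702906) = 1/(-31453747035) = -1/31453747035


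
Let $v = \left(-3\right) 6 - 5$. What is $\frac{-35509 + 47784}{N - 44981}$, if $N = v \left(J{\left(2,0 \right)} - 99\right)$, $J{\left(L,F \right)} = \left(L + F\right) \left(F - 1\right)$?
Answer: $- \frac{12275}{42658} \approx -0.28775$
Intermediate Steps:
$J{\left(L,F \right)} = \left(-1 + F\right) \left(F + L\right)$ ($J{\left(L,F \right)} = \left(F + L\right) \left(-1 + F\right) = \left(-1 + F\right) \left(F + L\right)$)
$v = -23$ ($v = -18 - 5 = -23$)
$N = 2323$ ($N = - 23 \left(\left(0^{2} - 0 - 2 + 0 \cdot 2\right) - 99\right) = - 23 \left(\left(0 + 0 - 2 + 0\right) - 99\right) = - 23 \left(-2 - 99\right) = \left(-23\right) \left(-101\right) = 2323$)
$\frac{-35509 + 47784}{N - 44981} = \frac{-35509 + 47784}{2323 - 44981} = \frac{12275}{-42658} = 12275 \left(- \frac{1}{42658}\right) = - \frac{12275}{42658}$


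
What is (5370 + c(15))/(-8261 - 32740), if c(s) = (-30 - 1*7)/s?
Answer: -80513/615015 ≈ -0.13091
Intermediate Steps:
c(s) = -37/s (c(s) = (-30 - 7)/s = -37/s)
(5370 + c(15))/(-8261 - 32740) = (5370 - 37/15)/(-8261 - 32740) = (5370 - 37*1/15)/(-41001) = (5370 - 37/15)*(-1/41001) = (80513/15)*(-1/41001) = -80513/615015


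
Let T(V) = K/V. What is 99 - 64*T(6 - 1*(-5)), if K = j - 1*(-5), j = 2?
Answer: 641/11 ≈ 58.273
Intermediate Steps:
K = 7 (K = 2 - 1*(-5) = 2 + 5 = 7)
T(V) = 7/V
99 - 64*T(6 - 1*(-5)) = 99 - 448/(6 - 1*(-5)) = 99 - 448/(6 + 5) = 99 - 448/11 = 641/11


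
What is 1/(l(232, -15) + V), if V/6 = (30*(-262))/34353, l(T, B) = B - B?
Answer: -3817/5240 ≈ -0.72844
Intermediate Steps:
l(T, B) = 0
V = -5240/3817 (V = 6*((30*(-262))/34353) = 6*(-7860*1/34353) = 6*(-2620/11451) = -5240/3817 ≈ -1.3728)
1/(l(232, -15) + V) = 1/(0 - 5240/3817) = 1/(-5240/3817) = -3817/5240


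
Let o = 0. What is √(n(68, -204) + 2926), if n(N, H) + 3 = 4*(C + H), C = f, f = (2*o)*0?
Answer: 7*√43 ≈ 45.902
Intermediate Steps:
f = 0 (f = (2*0)*0 = 0*0 = 0)
C = 0
n(N, H) = -3 + 4*H (n(N, H) = -3 + 4*(0 + H) = -3 + 4*H)
√(n(68, -204) + 2926) = √((-3 + 4*(-204)) + 2926) = √((-3 - 816) + 2926) = √(-819 + 2926) = √2107 = 7*√43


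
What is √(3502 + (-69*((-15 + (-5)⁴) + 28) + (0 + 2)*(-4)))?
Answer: 4*I*√2533 ≈ 201.32*I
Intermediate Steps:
√(3502 + (-69*((-15 + (-5)⁴) + 28) + (0 + 2)*(-4))) = √(3502 + (-69*((-15 + 625) + 28) + 2*(-4))) = √(3502 + (-69*(610 + 28) - 8)) = √(3502 + (-69*638 - 8)) = √(3502 + (-44022 - 8)) = √(3502 - 44030) = √(-40528) = 4*I*√2533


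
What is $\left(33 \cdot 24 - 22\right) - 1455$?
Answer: $-685$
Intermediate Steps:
$\left(33 \cdot 24 - 22\right) - 1455 = \left(792 - 22\right) - 1455 = 770 - 1455 = -685$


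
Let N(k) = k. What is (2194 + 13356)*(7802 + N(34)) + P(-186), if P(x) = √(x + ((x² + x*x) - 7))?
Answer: 121849800 + √68999 ≈ 1.2185e+8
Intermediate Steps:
P(x) = √(-7 + x + 2*x²) (P(x) = √(x + ((x² + x²) - 7)) = √(x + (2*x² - 7)) = √(x + (-7 + 2*x²)) = √(-7 + x + 2*x²))
(2194 + 13356)*(7802 + N(34)) + P(-186) = (2194 + 13356)*(7802 + 34) + √(-7 - 186 + 2*(-186)²) = 15550*7836 + √(-7 - 186 + 2*34596) = 121849800 + √(-7 - 186 + 69192) = 121849800 + √68999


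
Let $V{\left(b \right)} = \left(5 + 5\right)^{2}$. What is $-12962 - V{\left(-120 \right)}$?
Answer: $-13062$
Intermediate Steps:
$V{\left(b \right)} = 100$ ($V{\left(b \right)} = 10^{2} = 100$)
$-12962 - V{\left(-120 \right)} = -12962 - 100 = -13062$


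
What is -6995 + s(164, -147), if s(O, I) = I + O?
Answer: -6978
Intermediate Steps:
-6995 + s(164, -147) = -6995 + (-147 + 164) = -6995 + 17 = -6978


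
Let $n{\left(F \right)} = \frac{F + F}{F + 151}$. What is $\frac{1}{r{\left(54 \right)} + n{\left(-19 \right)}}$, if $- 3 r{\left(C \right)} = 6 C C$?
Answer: $- \frac{66}{384931} \approx -0.00017146$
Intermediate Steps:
$r{\left(C \right)} = - 2 C^{2}$ ($r{\left(C \right)} = - \frac{6 C C}{3} = - \frac{6 C^{2}}{3} = - 2 C^{2}$)
$n{\left(F \right)} = \frac{2 F}{151 + F}$
$\frac{1}{r{\left(54 \right)} + n{\left(-19 \right)}} = \frac{1}{- 2 \cdot 54^{2} + 2 \left(-19\right) \frac{1}{151 - 19}} = \frac{1}{\left(-2\right) 2916 + 2 \left(-19\right) \frac{1}{132}} = \frac{1}{-5832 + 2 \left(-19\right) \frac{1}{132}} = \frac{1}{-5832 - \frac{19}{66}} = \frac{1}{- \frac{384931}{66}} = - \frac{66}{384931}$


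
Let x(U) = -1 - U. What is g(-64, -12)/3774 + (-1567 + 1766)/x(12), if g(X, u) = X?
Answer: -375929/24531 ≈ -15.325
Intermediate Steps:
g(-64, -12)/3774 + (-1567 + 1766)/x(12) = -64/3774 + (-1567 + 1766)/(-1 - 1*12) = -64*1/3774 + 199/(-1 - 12) = -32/1887 + 199/(-13) = -32/1887 + 199*(-1/13) = -32/1887 - 199/13 = -375929/24531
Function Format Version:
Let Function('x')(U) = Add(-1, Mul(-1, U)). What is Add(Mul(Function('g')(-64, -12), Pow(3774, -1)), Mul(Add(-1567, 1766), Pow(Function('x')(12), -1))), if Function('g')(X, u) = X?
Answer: Rational(-375929, 24531) ≈ -15.325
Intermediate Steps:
Add(Mul(Function('g')(-64, -12), Pow(3774, -1)), Mul(Add(-1567, 1766), Pow(Function('x')(12), -1))) = Add(Mul(-64, Pow(3774, -1)), Mul(Add(-1567, 1766), Pow(Add(-1, Mul(-1, 12)), -1))) = Add(Mul(-64, Rational(1, 3774)), Mul(199, Pow(Add(-1, -12), -1))) = Add(Rational(-32, 1887), Mul(199, Pow(-13, -1))) = Add(Rational(-32, 1887), Mul(199, Rational(-1, 13))) = Add(Rational(-32, 1887), Rational(-199, 13)) = Rational(-375929, 24531)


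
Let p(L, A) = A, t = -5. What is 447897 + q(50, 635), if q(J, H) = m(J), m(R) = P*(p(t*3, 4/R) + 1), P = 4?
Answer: 11197533/25 ≈ 4.4790e+5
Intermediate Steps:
m(R) = 4 + 16/R (m(R) = 4*(4/R + 1) = 4*(1 + 4/R) = 4 + 16/R)
q(J, H) = 4 + 16/J
447897 + q(50, 635) = 447897 + (4 + 16/50) = 447897 + (4 + 16*(1/50)) = 447897 + (4 + 8/25) = 447897 + 108/25 = 11197533/25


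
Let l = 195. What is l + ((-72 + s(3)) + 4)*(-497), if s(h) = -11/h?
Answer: 107440/3 ≈ 35813.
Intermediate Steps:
l + ((-72 + s(3)) + 4)*(-497) = 195 + ((-72 - 11/3) + 4)*(-497) = 195 + (-227/3 + 4)*(-497) = 195 - 215/3*(-497) = 195 + 106855/3 = 107440/3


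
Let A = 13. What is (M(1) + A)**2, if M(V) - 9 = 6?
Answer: 784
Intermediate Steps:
M(V) = 15 (M(V) = 9 + 6 = 15)
(M(1) + A)**2 = (15 + 13)**2 = 28**2 = 784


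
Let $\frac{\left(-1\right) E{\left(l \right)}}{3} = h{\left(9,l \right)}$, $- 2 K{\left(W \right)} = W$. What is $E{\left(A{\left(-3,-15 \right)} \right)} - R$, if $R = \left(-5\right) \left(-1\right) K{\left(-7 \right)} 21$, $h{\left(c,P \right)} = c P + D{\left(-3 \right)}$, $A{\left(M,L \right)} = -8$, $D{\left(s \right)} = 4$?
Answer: $- \frac{327}{2} \approx -163.5$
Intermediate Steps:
$K{\left(W \right)} = - \frac{W}{2}$
$h{\left(c,P \right)} = 4 + P c$ ($h{\left(c,P \right)} = c P + 4 = P c + 4 = 4 + P c$)
$E{\left(l \right)} = -12 - 27 l$ ($E{\left(l \right)} = - 3 \left(4 + l 9\right) = - 3 \left(4 + 9 l\right) = -12 - 27 l$)
$R = \frac{735}{2}$ ($R = \left(-5\right) \left(-1\right) \left(\left(- \frac{1}{2}\right) \left(-7\right)\right) 21 = 5 \cdot \frac{7}{2} \cdot 21 = \frac{35}{2} \cdot 21 = \frac{735}{2} \approx 367.5$)
$E{\left(A{\left(-3,-15 \right)} \right)} - R = \left(-12 - -216\right) - \frac{735}{2} = \left(-12 + 216\right) - \frac{735}{2} = 204 - \frac{735}{2} = - \frac{327}{2}$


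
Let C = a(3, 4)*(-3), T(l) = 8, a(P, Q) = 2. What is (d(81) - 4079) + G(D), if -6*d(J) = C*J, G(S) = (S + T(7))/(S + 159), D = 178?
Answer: -1347140/337 ≈ -3997.4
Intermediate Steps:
G(S) = (8 + S)/(159 + S) (G(S) = (S + 8)/(S + 159) = (8 + S)/(159 + S))
C = -6 (C = 2*(-3) = -6)
d(J) = J (d(J) = -(-1)*J = J)
(d(81) - 4079) + G(D) = (81 - 4079) + (8 + 178)/(159 + 178) = -3998 + 186/337 = -1347140/337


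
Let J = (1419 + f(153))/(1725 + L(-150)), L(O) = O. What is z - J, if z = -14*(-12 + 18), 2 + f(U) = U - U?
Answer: -133717/1575 ≈ -84.900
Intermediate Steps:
f(U) = -2 (f(U) = -2 + (U - U) = -2 + 0 = -2)
z = -84 (z = -14*6 = -84)
J = 1417/1575 (J = (1419 - 2)/(1725 - 150) = 1417/1575 ≈ 0.89968)
z - J = -84 - 1*1417/1575 = -84 - 1417/1575 = -133717/1575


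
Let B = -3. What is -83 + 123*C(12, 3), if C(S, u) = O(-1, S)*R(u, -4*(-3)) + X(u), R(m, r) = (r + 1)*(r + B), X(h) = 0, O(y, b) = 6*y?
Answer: -86429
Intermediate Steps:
R(m, r) = (1 + r)*(-3 + r) (R(m, r) = (r + 1)*(r - 3) = (1 + r)*(-3 + r))
C(S, u) = -702 (C(S, u) = (6*(-1))*(-3 + (-4*(-3))² - (-8)*(-3)) + 0 = -6*(-3 + 12² - 2*12) + 0 = -6*(-3 + 144 - 24) + 0 = -6*117 + 0 = -702 + 0 = -702)
-83 + 123*C(12, 3) = -83 + 123*(-702) = -83 - 86346 = -86429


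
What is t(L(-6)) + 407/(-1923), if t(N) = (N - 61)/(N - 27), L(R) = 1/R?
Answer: 639400/313449 ≈ 2.0399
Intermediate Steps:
L(R) = 1/R
t(N) = (-61 + N)/(-27 + N)
t(L(-6)) + 407/(-1923) = (-61 + 1/(-6))/(-27 + 1/(-6)) + 407/(-1923) = (-61 - ⅙)/(-27 - ⅙) + 407*(-1/1923) = -367/6/(-163/6) - 407/1923 = -6/163*(-367/6) - 407/1923 = 367/163 - 407/1923 = 639400/313449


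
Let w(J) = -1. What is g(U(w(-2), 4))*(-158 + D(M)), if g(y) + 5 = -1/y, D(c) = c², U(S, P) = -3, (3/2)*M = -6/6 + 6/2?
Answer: 19684/27 ≈ 729.04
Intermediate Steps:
M = 4/3 (M = 2*(-6/6 + 6/2)/3 = 2*(-6*⅙ + 6*(½))/3 = 2*(-1 + 3)/3 = (⅔)*2 = 4/3 ≈ 1.3333)
g(y) = -5 - 1/y
g(U(w(-2), 4))*(-158 + D(M)) = (-5 - 1/(-3))*(-158 + (4/3)²) = (-5 - 1*(-⅓))*(-158 + 16/9) = (-5 + ⅓)*(-1406/9) = -14/3*(-1406/9) = 19684/27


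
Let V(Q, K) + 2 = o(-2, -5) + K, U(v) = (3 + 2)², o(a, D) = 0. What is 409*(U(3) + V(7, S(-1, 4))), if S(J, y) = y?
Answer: 11043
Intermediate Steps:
U(v) = 25 (U(v) = 5² = 25)
V(Q, K) = -2 + K (V(Q, K) = -2 + (0 + K) = -2 + K)
409*(U(3) + V(7, S(-1, 4))) = 409*(25 + (-2 + 4)) = 409*(25 + 2) = 409*27 = 11043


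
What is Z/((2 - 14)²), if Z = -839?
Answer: -839/144 ≈ -5.8264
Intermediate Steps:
Z/((2 - 14)²) = -839/(2 - 14)² = -839/((-12)²) = -839/144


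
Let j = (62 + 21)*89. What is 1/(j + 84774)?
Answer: 1/92161 ≈ 1.0851e-5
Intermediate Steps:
j = 7387 (j = 83*89 = 7387)
1/(j + 84774) = 1/(7387 + 84774) = 1/92161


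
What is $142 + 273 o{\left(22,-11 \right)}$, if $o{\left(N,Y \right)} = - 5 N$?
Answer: $-29888$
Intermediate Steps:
$142 + 273 o{\left(22,-11 \right)} = 142 + 273 \left(\left(-5\right) 22\right) = 142 + 273 \left(-110\right) = 142 - 30030 = -29888$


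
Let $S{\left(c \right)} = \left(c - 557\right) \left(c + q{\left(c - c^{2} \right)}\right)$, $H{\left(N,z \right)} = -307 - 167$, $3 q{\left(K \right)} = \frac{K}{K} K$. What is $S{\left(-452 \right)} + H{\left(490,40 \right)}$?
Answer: $69321862$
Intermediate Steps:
$q{\left(K \right)} = \frac{K}{3}$ ($q{\left(K \right)} = \frac{\frac{K}{K} K}{3} = \frac{1 K}{3} = \frac{K}{3}$)
$H{\left(N,z \right)} = -474$
$S{\left(c \right)} = \left(-557 + c\right) \left(- \frac{c^{2}}{3} + \frac{4 c}{3}\right)$ ($S{\left(c \right)} = \left(c - 557\right) \left(c + \frac{c - c^{2}}{3}\right) = \left(-557 + c\right) \left(c - \left(- \frac{c}{3} + \frac{c^{2}}{3}\right)\right) = \left(-557 + c\right) \left(- \frac{c^{2}}{3} + \frac{4 c}{3}\right)$)
$S{\left(-452 \right)} + H{\left(490,40 \right)} = \frac{1}{3} \left(-452\right) \left(-2228 - \left(-452\right)^{2} + 561 \left(-452\right)\right) - 474 = \frac{1}{3} \left(-452\right) \left(-2228 - 204304 - 253572\right) - 474 = \frac{1}{3} \left(-452\right) \left(-460104\right) - 474 = 69322336 - 474 = 69321862$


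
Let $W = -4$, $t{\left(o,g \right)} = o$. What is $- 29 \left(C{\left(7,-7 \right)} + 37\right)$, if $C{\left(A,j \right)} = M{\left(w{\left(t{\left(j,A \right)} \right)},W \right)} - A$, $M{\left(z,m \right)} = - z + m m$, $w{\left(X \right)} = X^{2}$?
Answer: $87$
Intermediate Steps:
$M{\left(z,m \right)} = m^{2} - z$ ($M{\left(z,m \right)} = - z + m^{2} = m^{2} - z$)
$C{\left(A,j \right)} = 16 - A - j^{2}$ ($C{\left(A,j \right)} = \left(\left(-4\right)^{2} - j^{2}\right) - A = \left(16 - j^{2}\right) - A = 16 - A - j^{2}$)
$- 29 \left(C{\left(7,-7 \right)} + 37\right) = - 29 \left(\left(16 - 7 - \left(-7\right)^{2}\right) + 37\right) = - 29 \left(\left(16 - 7 - 49\right) + 37\right) = - 29 \left(-40 + 37\right) = \left(-29\right) \left(-3\right) = 87$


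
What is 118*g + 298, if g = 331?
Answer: 39356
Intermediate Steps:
118*g + 298 = 118*331 + 298 = 39058 + 298 = 39356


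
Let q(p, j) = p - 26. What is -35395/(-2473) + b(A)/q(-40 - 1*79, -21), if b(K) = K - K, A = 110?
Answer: 35395/2473 ≈ 14.313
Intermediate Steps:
q(p, j) = -26 + p
b(K) = 0
-35395/(-2473) + b(A)/q(-40 - 1*79, -21) = -35395/(-2473) + 0/(-26 + (-40 - 1*79)) = -35395*(-1/2473) + 0/(-26 + (-40 - 79)) = 35395/2473 + 0/(-26 - 119) = 35395/2473 + 0/(-145) = 35395/2473 + 0*(-1/145) = 35395/2473 + 0 = 35395/2473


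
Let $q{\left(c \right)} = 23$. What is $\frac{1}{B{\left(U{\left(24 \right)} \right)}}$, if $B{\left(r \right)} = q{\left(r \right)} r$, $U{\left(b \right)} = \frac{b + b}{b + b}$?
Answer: $\frac{1}{23} \approx 0.043478$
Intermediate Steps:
$U{\left(b \right)} = 1$ ($U{\left(b \right)} = \frac{2 b}{2 b} = 2 b \frac{1}{2 b} = 1$)
$B{\left(r \right)} = 23 r$
$\frac{1}{B{\left(U{\left(24 \right)} \right)}} = \frac{1}{23 \cdot 1} = \frac{1}{23}$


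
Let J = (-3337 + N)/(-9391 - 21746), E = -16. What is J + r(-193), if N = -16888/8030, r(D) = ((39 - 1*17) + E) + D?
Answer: -7788136262/41671685 ≈ -186.89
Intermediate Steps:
r(D) = 6 + D (r(D) = ((39 - 1*17) - 16) + D = ((39 - 17) - 16) + D = (22 - 16) + D = 6 + D)
N = -8444/4015 (N = -16888*1/8030 = -8444/4015 ≈ -2.1031)
J = 4468833/41671685 (J = (-3337 - 8444/4015)/(-9391 - 21746) = -13406499/4015/(-31137) = -13406499/4015*(-1/31137) = 4468833/41671685 ≈ 0.10724)
J + r(-193) = 4468833/41671685 + (6 - 193) = 4468833/41671685 - 187 = -7788136262/41671685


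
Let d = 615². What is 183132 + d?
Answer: 561357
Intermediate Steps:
d = 378225
183132 + d = 183132 + 378225 = 561357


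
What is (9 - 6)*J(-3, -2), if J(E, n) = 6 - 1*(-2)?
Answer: 24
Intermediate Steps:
J(E, n) = 8 (J(E, n) = 6 + 2 = 8)
(9 - 6)*J(-3, -2) = (9 - 6)*8 = 3*8 = 24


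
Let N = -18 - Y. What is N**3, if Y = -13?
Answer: -125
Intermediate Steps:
N = -5 (N = -18 - 1*(-13) = -18 + 13 = -5)
N**3 = (-5)**3 = -125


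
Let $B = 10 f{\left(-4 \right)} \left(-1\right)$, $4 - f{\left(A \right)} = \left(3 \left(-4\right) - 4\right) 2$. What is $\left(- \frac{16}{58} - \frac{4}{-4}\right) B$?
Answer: $- \frac{7560}{29} \approx -260.69$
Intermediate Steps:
$f{\left(A \right)} = 36$ ($f{\left(A \right)} = 4 - \left(3 \left(-4\right) - 4\right) 2 = 4 - \left(-12 - 4\right) 2 = 4 - \left(-16\right) 2 = 4 - -32 = 4 + 32 = 36$)
$B = -360$ ($B = 10 \cdot 36 \left(-1\right) = 360 \left(-1\right) = -360$)
$\left(- \frac{16}{58} - \frac{4}{-4}\right) B = \left(- \frac{16}{58} - \frac{4}{-4}\right) \left(-360\right) = \left(\left(-16\right) \frac{1}{58} - -1\right) \left(-360\right) = \left(- \frac{8}{29} + 1\right) \left(-360\right) = \frac{21}{29} \left(-360\right) = - \frac{7560}{29}$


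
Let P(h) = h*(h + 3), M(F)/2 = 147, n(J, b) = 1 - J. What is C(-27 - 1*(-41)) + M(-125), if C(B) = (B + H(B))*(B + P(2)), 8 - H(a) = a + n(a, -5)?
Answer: 798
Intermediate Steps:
M(F) = 294 (M(F) = 2*147 = 294)
H(a) = 7 (H(a) = 8 - (a + (1 - a)) = 8 - 1*1 = 8 - 1 = 7)
P(h) = h*(3 + h)
C(B) = (7 + B)*(10 + B) (C(B) = (B + 7)*(B + 2*(3 + 2)) = (7 + B)*(B + 2*5) = (7 + B)*(B + 10) = (7 + B)*(10 + B))
C(-27 - 1*(-41)) + M(-125) = (70 + (-27 - 1*(-41))² + 17*(-27 - 1*(-41))) + 294 = (70 + (-27 + 41)² + 17*(-27 + 41)) + 294 = (70 + 14² + 17*14) + 294 = (70 + 196 + 238) + 294 = 504 + 294 = 798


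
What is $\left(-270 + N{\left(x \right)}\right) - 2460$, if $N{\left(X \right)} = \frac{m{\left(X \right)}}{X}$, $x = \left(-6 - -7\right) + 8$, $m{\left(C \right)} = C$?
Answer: $-2729$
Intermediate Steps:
$x = 9$ ($x = \left(-6 + 7\right) + 8 = 1 + 8 = 9$)
$N{\left(X \right)} = 1$ ($N{\left(X \right)} = \frac{X}{X} = 1$)
$\left(-270 + N{\left(x \right)}\right) - 2460 = \left(-270 + 1\right) - 2460 = -269 - 2460 = -2729$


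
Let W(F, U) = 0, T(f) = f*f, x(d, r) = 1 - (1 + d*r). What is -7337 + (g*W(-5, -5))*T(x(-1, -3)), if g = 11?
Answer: -7337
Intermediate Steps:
x(d, r) = -d*r (x(d, r) = 1 + (-1 - d*r) = -d*r)
T(f) = f**2
-7337 + (g*W(-5, -5))*T(x(-1, -3)) = -7337 + (11*0)*(-1*(-1)*(-3))**2 = -7337 + 0*(-3)**2 = -7337 + 0*9 = -7337 + 0 = -7337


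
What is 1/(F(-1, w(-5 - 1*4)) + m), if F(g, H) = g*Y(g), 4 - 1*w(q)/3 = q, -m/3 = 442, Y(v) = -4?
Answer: -1/1322 ≈ -0.00075643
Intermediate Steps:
m = -1326 (m = -3*442 = -1326)
w(q) = 12 - 3*q
F(g, H) = -4*g (F(g, H) = g*(-4) = -4*g)
1/(F(-1, w(-5 - 1*4)) + m) = 1/(-4*(-1) - 1326) = 1/(4 - 1326) = 1/(-1322) = -1/1322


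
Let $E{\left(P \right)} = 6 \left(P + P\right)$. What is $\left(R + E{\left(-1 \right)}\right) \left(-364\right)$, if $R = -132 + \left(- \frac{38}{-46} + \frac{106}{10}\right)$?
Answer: $\frac{5549544}{115} \approx 48257.0$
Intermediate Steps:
$E{\left(P \right)} = 12 P$ ($E{\left(P \right)} = 6 \cdot 2 P = 12 P$)
$R = - \frac{13866}{115}$ ($R = -132 + \left(\left(-38\right) \left(- \frac{1}{46}\right) + 106 \cdot \frac{1}{10}\right) = -132 + \left(\frac{19}{23} + \frac{53}{5}\right) = -132 + \frac{1314}{115} = - \frac{13866}{115} \approx -120.57$)
$\left(R + E{\left(-1 \right)}\right) \left(-364\right) = \left(- \frac{13866}{115} + 12 \left(-1\right)\right) \left(-364\right) = \left(- \frac{13866}{115} - 12\right) \left(-364\right) = \left(- \frac{15246}{115}\right) \left(-364\right) = \frac{5549544}{115}$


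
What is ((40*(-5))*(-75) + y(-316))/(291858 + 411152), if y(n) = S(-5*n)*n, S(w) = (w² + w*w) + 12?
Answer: -112693828/50215 ≈ -2244.2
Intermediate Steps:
S(w) = 12 + 2*w² (S(w) = (w² + w²) + 12 = 2*w² + 12 = 12 + 2*w²)
y(n) = n*(12 + 50*n²) (y(n) = (12 + 2*(-5*n)²)*n = (12 + 2*(25*n²))*n = (12 + 50*n²)*n = n*(12 + 50*n²))
((40*(-5))*(-75) + y(-316))/(291858 + 411152) = ((40*(-5))*(-75) + (12*(-316) + 50*(-316)³))/(291858 + 411152) = (-200*(-75) + (-3792 + 50*(-31554496)))/703010 = (15000 + (-3792 - 1577724800))*(1/703010) = (15000 - 1577728592)*(1/703010) = -1577713592*1/703010 = -112693828/50215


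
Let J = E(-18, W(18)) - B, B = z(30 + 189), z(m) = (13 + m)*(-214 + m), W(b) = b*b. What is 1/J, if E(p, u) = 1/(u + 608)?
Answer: -932/1081119 ≈ -0.00086207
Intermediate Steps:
W(b) = b**2
z(m) = (-214 + m)*(13 + m)
B = 1160 (B = -2782 + (30 + 189)**2 - 201*(30 + 189) = -2782 + 219**2 - 201*219 = -2782 + 47961 - 44019 = 1160)
E(p, u) = 1/(608 + u)
J = -1081119/932 (J = 1/(608 + 18**2) - 1*1160 = 1/(608 + 324) - 1160 = 1/932 - 1160 = -1081119/932 ≈ -1160.0)
1/J = 1/(-1081119/932) = -932/1081119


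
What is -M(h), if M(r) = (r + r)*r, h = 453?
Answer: -410418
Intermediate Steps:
M(r) = 2*r² (M(r) = (2*r)*r = 2*r²)
-M(h) = -2*453² = -2*205209 = -1*410418 = -410418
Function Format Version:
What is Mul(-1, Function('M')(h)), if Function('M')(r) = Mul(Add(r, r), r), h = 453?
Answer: -410418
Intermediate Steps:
Function('M')(r) = Mul(2, Pow(r, 2)) (Function('M')(r) = Mul(Mul(2, r), r) = Mul(2, Pow(r, 2)))
Mul(-1, Function('M')(h)) = Mul(-1, Mul(2, Pow(453, 2))) = Mul(-1, Mul(2, 205209)) = Mul(-1, 410418) = -410418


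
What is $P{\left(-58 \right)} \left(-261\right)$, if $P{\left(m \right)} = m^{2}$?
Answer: $-878004$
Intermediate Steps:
$P{\left(-58 \right)} \left(-261\right) = \left(-58\right)^{2} \left(-261\right) = 3364 \left(-261\right) = -878004$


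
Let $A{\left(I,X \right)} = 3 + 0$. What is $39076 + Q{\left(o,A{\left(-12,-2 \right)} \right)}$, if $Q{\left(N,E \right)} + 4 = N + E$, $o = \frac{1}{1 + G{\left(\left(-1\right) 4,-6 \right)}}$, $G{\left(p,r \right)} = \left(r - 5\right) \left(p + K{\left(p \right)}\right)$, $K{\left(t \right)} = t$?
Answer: $\frac{3477676}{89} \approx 39075.0$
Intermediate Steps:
$G{\left(p,r \right)} = 2 p \left(-5 + r\right)$ ($G{\left(p,r \right)} = \left(r - 5\right) \left(p + p\right) = \left(-5 + r\right) 2 p = 2 p \left(-5 + r\right)$)
$A{\left(I,X \right)} = 3$
$o = \frac{1}{89}$ ($o = \frac{1}{1 + 2 \left(\left(-1\right) 4\right) \left(-5 - 6\right)} = \frac{1}{1 + 2 \left(-4\right) \left(-11\right)} = \frac{1}{1 + 88} = \frac{1}{89} \approx 0.011236$)
$Q{\left(N,E \right)} = -4 + E + N$ ($Q{\left(N,E \right)} = -4 + \left(N + E\right) = -4 + \left(E + N\right) = -4 + E + N$)
$39076 + Q{\left(o,A{\left(-12,-2 \right)} \right)} = 39076 + \left(-4 + 3 + \frac{1}{89}\right) = 39076 - \frac{88}{89} = \frac{3477676}{89}$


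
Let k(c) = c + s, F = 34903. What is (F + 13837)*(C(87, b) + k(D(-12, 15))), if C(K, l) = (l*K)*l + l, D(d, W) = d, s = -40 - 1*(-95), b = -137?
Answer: 79583110660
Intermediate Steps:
s = 55 (s = -40 + 95 = 55)
C(K, l) = l + K*l² (C(K, l) = (K*l)*l + l = K*l² + l = l + K*l²)
k(c) = 55 + c (k(c) = c + 55 = 55 + c)
(F + 13837)*(C(87, b) + k(D(-12, 15))) = (34903 + 13837)*(-137*(1 + 87*(-137)) + (55 - 12)) = 48740*(-137*(1 - 11919) + 43) = 48740*(-137*(-11918) + 43) = 48740*(1632766 + 43) = 48740*1632809 = 79583110660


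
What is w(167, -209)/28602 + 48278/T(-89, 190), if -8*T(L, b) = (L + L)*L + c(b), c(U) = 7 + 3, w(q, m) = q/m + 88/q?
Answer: -32130489389849/1318748495526 ≈ -24.364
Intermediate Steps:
w(q, m) = 88/q + q/m
c(U) = 10
T(L, b) = -5/4 - L²/4 (T(L, b) = -((L + L)*L + 10)/8 = -((2*L)*L + 10)/8 = -(2*L² + 10)/8 = -(10 + 2*L²)/8 = -5/4 - L²/4)
w(167, -209)/28602 + 48278/T(-89, 190) = (88/167 + 167/(-209))/28602 + 48278/(-5/4 - ¼*(-89)²) = (88*(1/167) + 167*(-1/209))*(1/28602) + 48278/(-5/4 - ¼*7921) = (88/167 - 167/209)*(1/28602) + 48278/(-5/4 - 7921/4) = -9497/34903*1/28602 + 48278/(-3963/2) = -9497/998295606 + 48278*(-2/3963) = -9497/998295606 - 96556/3963 = -32130489389849/1318748495526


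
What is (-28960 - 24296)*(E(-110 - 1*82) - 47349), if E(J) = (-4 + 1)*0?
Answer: 2521618344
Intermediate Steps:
E(J) = 0 (E(J) = -3*0 = 0)
(-28960 - 24296)*(E(-110 - 1*82) - 47349) = (-28960 - 24296)*(0 - 47349) = -53256*(-47349) = 2521618344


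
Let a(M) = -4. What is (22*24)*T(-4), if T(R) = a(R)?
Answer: -2112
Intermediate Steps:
T(R) = -4
(22*24)*T(-4) = (22*24)*(-4) = 528*(-4) = -2112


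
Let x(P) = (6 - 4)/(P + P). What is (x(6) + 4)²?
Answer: 625/36 ≈ 17.361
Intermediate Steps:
x(P) = 1/P (x(P) = 2/((2*P)) = 2*(1/(2*P)) = 1/P)
(x(6) + 4)² = (1/6 + 4)² = (⅙ + 4)² = (25/6)² = 625/36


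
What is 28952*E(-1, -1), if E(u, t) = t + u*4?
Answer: -144760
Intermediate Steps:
E(u, t) = t + 4*u
28952*E(-1, -1) = 28952*(-1 + 4*(-1)) = 28952*(-1 - 4) = 28952*(-5) = -144760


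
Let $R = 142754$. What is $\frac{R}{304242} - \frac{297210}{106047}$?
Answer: $- \frac{4182507299}{1792441743} \approx -2.3334$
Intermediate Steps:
$\frac{R}{304242} - \frac{297210}{106047} = \frac{142754}{304242} - \frac{297210}{106047} = 142754 \cdot \frac{1}{304242} - \frac{99070}{35349} = \frac{71377}{152121} - \frac{99070}{35349} = - \frac{4182507299}{1792441743}$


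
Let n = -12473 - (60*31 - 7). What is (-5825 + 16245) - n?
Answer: 24746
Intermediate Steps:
n = -14326 (n = -12473 - (1860 - 7) = -12473 - 1*1853 = -12473 - 1853 = -14326)
(-5825 + 16245) - n = (-5825 + 16245) - 1*(-14326) = 10420 + 14326 = 24746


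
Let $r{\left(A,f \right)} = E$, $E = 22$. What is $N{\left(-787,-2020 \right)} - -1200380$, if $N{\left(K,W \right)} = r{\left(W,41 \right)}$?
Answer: $1200402$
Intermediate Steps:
$r{\left(A,f \right)} = 22$
$N{\left(K,W \right)} = 22$
$N{\left(-787,-2020 \right)} - -1200380 = 22 - -1200380 = 22 + 1200380 = 1200402$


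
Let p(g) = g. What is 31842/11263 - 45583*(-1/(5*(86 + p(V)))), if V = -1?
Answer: 526934179/4786775 ≈ 110.08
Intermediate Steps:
31842/11263 - 45583*(-1/(5*(86 + p(V)))) = 31842/11263 - 45583*(-1/(5*(86 - 1))) = 31842*(1/11263) - 45583/((-5*85)) = 31842/11263 - 45583/(-425) = 31842/11263 - 45583*(-1/425) = 31842/11263 + 45583/425 = 526934179/4786775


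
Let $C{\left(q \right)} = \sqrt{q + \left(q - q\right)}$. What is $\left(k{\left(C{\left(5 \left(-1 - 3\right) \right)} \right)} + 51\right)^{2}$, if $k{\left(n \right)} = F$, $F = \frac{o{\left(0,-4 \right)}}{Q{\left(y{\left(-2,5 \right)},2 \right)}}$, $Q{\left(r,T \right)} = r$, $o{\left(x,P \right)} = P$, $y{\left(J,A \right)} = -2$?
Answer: $2809$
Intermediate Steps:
$C{\left(q \right)} = \sqrt{q}$ ($C{\left(q \right)} = \sqrt{q + 0} = \sqrt{q}$)
$F = 2$ ($F = - \frac{4}{-2} = \left(-4\right) \left(- \frac{1}{2}\right) = 2$)
$k{\left(n \right)} = 2$
$\left(k{\left(C{\left(5 \left(-1 - 3\right) \right)} \right)} + 51\right)^{2} = \left(2 + 51\right)^{2} = 53^{2} = 2809$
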